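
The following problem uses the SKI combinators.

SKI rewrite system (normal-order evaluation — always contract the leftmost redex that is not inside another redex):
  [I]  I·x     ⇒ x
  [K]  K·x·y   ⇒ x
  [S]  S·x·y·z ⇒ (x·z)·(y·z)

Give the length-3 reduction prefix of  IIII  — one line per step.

Answer: after 3 steps: I

Derivation:
  start: IIII
  →1  III
  →2  II
  →3  I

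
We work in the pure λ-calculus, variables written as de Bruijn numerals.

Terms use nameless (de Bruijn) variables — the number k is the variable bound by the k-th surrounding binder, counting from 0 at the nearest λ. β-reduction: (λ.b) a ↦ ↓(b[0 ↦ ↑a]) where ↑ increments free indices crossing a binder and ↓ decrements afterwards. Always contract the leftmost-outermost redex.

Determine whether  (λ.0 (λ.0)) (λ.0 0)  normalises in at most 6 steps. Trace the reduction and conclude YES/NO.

Answer: YES — reaches normal form λ.0 in 3 ≤ 6 steps

Reduction:
  start: (λ.0 (λ.0)) (λ.0 0)
  →1  (λ.0 0) (λ.0)
  →2  (λ.0) (λ.0)
  →3  λ.0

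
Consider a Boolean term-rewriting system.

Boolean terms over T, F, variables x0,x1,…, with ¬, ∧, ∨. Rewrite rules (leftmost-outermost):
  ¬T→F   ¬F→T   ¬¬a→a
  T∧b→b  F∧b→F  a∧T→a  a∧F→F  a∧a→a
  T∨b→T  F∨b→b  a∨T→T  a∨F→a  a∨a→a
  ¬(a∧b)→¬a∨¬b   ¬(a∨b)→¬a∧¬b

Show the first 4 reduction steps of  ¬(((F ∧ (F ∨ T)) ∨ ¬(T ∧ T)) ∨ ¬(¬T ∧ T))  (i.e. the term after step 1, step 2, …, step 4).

  start: ¬(((F ∧ (F ∨ T)) ∨ ¬(T ∧ T)) ∨ ¬(¬T ∧ T))
  →1  ¬((F ∧ (F ∨ T)) ∨ ¬(T ∧ T)) ∧ ¬¬(¬T ∧ T)
  →2  (¬(F ∧ (F ∨ T)) ∧ ¬¬(T ∧ T)) ∧ ¬¬(¬T ∧ T)
  →3  ((¬F ∨ ¬(F ∨ T)) ∧ ¬¬(T ∧ T)) ∧ ¬¬(¬T ∧ T)
  →4  ((T ∨ ¬(F ∨ T)) ∧ ¬¬(T ∧ T)) ∧ ¬¬(¬T ∧ T)

Answer: after 4 steps: ((T ∨ ¬(F ∨ T)) ∧ ¬¬(T ∧ T)) ∧ ¬¬(¬T ∧ T)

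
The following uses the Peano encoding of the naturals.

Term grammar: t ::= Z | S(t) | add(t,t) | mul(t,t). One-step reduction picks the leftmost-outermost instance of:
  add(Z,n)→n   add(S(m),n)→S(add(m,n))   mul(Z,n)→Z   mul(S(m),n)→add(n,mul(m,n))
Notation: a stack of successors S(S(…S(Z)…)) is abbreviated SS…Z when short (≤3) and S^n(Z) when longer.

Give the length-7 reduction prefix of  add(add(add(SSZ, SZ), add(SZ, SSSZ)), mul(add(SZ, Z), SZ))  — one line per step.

Answer: after 7 steps: S(S(add(add(SZ, add(SZ, SSSZ)), mul(add(SZ, Z), SZ))))

Derivation:
  start: add(add(add(SSZ, SZ), add(SZ, SSSZ)), mul(add(SZ, Z), SZ))
  step 1: add(add(S(add(SZ, SZ)), add(SZ, SSSZ)), mul(add(SZ, Z), SZ))
  step 2: add(S(add(add(SZ, SZ), add(SZ, SSSZ))), mul(add(SZ, Z), SZ))
  step 3: S(add(add(add(SZ, SZ), add(SZ, SSSZ)), mul(add(SZ, Z), SZ)))
  step 4: S(add(add(S(add(Z, SZ)), add(SZ, SSSZ)), mul(add(SZ, Z), SZ)))
  step 5: S(add(S(add(add(Z, SZ), add(SZ, SSSZ))), mul(add(SZ, Z), SZ)))
  step 6: S(S(add(add(add(Z, SZ), add(SZ, SSSZ)), mul(add(SZ, Z), SZ))))
  step 7: S(S(add(add(SZ, add(SZ, SSSZ)), mul(add(SZ, Z), SZ))))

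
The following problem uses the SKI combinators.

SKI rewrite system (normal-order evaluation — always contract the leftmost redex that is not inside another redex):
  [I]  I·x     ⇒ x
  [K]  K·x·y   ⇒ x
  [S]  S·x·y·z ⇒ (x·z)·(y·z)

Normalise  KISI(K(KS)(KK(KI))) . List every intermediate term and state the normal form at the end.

  start: KISI(K(KS)(KK(KI)))
  [1] II(K(KS)(KK(KI)))
  [2] I(K(KS)(KK(KI)))
  [3] K(KS)(KK(KI))
  [4] KS

Answer: normal form = KS  (in 4 steps)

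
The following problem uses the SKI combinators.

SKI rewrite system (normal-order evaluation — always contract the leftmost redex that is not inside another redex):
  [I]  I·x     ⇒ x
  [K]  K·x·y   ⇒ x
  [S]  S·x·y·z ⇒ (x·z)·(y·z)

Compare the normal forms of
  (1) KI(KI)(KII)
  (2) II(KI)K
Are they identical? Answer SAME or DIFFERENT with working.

Answer: SAME — A ⇓ I, B ⇓ I

Working:
Term A:
  start: KI(KI)(KII)
  →1  I(KII)
  →2  KII
  →3  I

Term B:
  start: II(KI)K
  →1  I(KI)K
  →2  KIK
  →3  I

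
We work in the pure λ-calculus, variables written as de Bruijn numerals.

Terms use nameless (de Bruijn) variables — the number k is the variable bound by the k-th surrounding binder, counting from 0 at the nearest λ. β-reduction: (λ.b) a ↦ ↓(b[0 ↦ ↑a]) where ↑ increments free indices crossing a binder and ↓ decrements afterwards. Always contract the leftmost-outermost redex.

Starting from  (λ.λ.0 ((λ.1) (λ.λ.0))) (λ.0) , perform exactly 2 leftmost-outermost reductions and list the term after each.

  start: (λ.λ.0 ((λ.1) (λ.λ.0))) (λ.0)
  [1] λ.0 ((λ.1) (λ.λ.0))
  [2] λ.0 0

Answer: after 2 steps: λ.0 0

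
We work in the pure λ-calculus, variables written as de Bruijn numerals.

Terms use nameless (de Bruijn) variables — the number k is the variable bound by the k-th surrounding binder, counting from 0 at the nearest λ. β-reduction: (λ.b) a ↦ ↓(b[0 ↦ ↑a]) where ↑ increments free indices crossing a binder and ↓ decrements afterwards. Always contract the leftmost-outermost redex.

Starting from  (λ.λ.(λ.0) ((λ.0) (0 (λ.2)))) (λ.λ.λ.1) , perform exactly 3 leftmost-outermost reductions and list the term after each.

  start: (λ.λ.(λ.0) ((λ.0) (0 (λ.2)))) (λ.λ.λ.1)
  [1] λ.(λ.0) ((λ.0) (0 (λ.λ.λ.λ.1)))
  [2] λ.(λ.0) (0 (λ.λ.λ.λ.1))
  [3] λ.0 (λ.λ.λ.λ.1)

Answer: after 3 steps: λ.0 (λ.λ.λ.λ.1)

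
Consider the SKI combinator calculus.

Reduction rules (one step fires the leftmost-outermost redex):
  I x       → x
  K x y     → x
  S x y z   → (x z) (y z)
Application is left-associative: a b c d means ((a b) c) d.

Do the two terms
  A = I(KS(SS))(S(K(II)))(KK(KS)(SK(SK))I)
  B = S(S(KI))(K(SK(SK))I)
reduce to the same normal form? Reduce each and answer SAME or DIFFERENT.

Answer: SAME — A ⇓ S(S(KI))(SK(SK)), B ⇓ S(S(KI))(SK(SK))

Reduction:
Term A:
  start: I(KS(SS))(S(K(II)))(KK(KS)(SK(SK))I)
  →1  KS(SS)(S(K(II)))(KK(KS)(SK(SK))I)
  →2  S(S(K(II)))(KK(KS)(SK(SK))I)
  →3  S(S(KI))(KK(KS)(SK(SK))I)
  →4  S(S(KI))(K(SK(SK))I)
  →5  S(S(KI))(SK(SK))

Term B:
  start: S(S(KI))(K(SK(SK))I)
  →1  S(S(KI))(SK(SK))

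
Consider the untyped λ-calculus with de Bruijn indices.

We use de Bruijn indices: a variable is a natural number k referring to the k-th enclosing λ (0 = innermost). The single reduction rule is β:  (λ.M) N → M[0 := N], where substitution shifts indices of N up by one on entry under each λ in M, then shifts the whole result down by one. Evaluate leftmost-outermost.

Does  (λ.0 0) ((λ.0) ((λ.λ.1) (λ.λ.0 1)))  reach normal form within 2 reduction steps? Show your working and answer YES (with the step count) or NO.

  start: (λ.0 0) ((λ.0) ((λ.λ.1) (λ.λ.0 1)))
  →1  (λ.0) ((λ.λ.1) (λ.λ.0 1)) ((λ.0) ((λ.λ.1) (λ.λ.0 1)))
  →2  (λ.λ.1) (λ.λ.0 1) ((λ.0) ((λ.λ.1) (λ.λ.0 1)))

Answer: NO — after 2 steps the term is (λ.λ.1) (λ.λ.0 1) ((λ.0) ((λ.λ.1) (λ.λ.0 1))), not yet normal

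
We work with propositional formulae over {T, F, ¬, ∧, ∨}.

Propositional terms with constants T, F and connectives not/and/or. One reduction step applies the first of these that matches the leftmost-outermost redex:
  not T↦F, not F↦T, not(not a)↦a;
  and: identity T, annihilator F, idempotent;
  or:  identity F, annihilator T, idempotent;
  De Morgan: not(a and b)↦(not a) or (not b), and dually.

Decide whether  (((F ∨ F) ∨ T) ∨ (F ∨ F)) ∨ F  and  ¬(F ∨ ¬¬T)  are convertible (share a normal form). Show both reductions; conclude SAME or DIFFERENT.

Term A:
  start: (((F ∨ F) ∨ T) ∨ (F ∨ F)) ∨ F
  →1  ((F ∨ F) ∨ T) ∨ (F ∨ F)
  →2  T ∨ (F ∨ F)
  →3  T

Term B:
  start: ¬(F ∨ ¬¬T)
  →1  ¬F ∧ ¬¬¬T
  →2  T ∧ ¬¬¬T
  →3  ¬¬¬T
  →4  ¬T
  →5  F

Answer: DIFFERENT — A ⇓ T, B ⇓ F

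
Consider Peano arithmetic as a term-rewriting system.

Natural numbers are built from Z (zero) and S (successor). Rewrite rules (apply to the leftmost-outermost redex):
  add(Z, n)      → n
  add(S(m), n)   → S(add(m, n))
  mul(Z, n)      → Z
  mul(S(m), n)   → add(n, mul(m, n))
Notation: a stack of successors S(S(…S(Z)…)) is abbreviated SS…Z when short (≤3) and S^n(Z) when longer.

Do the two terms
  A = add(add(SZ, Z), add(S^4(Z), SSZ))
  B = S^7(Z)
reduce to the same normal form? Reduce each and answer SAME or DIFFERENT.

Answer: SAME — A ⇓ S^7(Z), B ⇓ S^7(Z)

Derivation:
Term A:
  start: add(add(SZ, Z), add(S^4(Z), SSZ))
  step 1: add(S(add(Z, Z)), add(S^4(Z), SSZ))
  step 2: S(add(add(Z, Z), add(S^4(Z), SSZ)))
  step 3: S(add(Z, add(S^4(Z), SSZ)))
  step 4: S(add(S^4(Z), SSZ))
  step 5: S(S(add(SSSZ, SSZ)))
  step 6: S(S(S(add(SSZ, SSZ))))
  step 7: S(S(S(S(add(SZ, SSZ)))))
  step 8: S(S(S(S(S(add(Z, SSZ))))))
  step 9: S^7(Z)

Term B:
  start: S^7(Z)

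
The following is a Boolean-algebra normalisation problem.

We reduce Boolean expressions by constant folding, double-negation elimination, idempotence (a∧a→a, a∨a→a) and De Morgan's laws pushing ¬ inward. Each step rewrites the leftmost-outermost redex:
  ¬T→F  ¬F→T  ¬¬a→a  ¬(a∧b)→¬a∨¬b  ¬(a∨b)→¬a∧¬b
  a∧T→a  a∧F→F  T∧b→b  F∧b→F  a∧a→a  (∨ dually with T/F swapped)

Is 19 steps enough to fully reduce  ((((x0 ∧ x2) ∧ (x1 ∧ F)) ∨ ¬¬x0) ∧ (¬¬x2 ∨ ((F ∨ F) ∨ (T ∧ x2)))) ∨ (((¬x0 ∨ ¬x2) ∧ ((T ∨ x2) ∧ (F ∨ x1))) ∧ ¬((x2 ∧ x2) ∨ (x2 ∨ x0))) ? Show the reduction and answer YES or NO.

Answer: YES — reaches normal form (x0 ∧ x2) ∨ (((¬x0 ∨ ¬x2) ∧ x1) ∧ (¬x2 ∧ (¬x2 ∧ ¬x0))) in 16 ≤ 19 steps

Derivation:
  start: ((((x0 ∧ x2) ∧ (x1 ∧ F)) ∨ ¬¬x0) ∧ (¬¬x2 ∨ ((F ∨ F) ∨ (T ∧ x2)))) ∨ (((¬x0 ∨ ¬x2) ∧ ((T ∨ x2) ∧ (F ∨ x1))) ∧ ¬((x2 ∧ x2) ∨ (x2 ∨ x0)))
  →1  ((((x0 ∧ x2) ∧ F) ∨ ¬¬x0) ∧ (¬¬x2 ∨ ((F ∨ F) ∨ (T ∧ x2)))) ∨ (((¬x0 ∨ ¬x2) ∧ ((T ∨ x2) ∧ (F ∨ x1))) ∧ ¬((x2 ∧ x2) ∨ (x2 ∨ x0)))
  →2  ((F ∨ ¬¬x0) ∧ (¬¬x2 ∨ ((F ∨ F) ∨ (T ∧ x2)))) ∨ (((¬x0 ∨ ¬x2) ∧ ((T ∨ x2) ∧ (F ∨ x1))) ∧ ¬((x2 ∧ x2) ∨ (x2 ∨ x0)))
  →3  (¬¬x0 ∧ (¬¬x2 ∨ ((F ∨ F) ∨ (T ∧ x2)))) ∨ (((¬x0 ∨ ¬x2) ∧ ((T ∨ x2) ∧ (F ∨ x1))) ∧ ¬((x2 ∧ x2) ∨ (x2 ∨ x0)))
  →4  (x0 ∧ (¬¬x2 ∨ ((F ∨ F) ∨ (T ∧ x2)))) ∨ (((¬x0 ∨ ¬x2) ∧ ((T ∨ x2) ∧ (F ∨ x1))) ∧ ¬((x2 ∧ x2) ∨ (x2 ∨ x0)))
  →5  (x0 ∧ (x2 ∨ ((F ∨ F) ∨ (T ∧ x2)))) ∨ (((¬x0 ∨ ¬x2) ∧ ((T ∨ x2) ∧ (F ∨ x1))) ∧ ¬((x2 ∧ x2) ∨ (x2 ∨ x0)))
  →6  (x0 ∧ (x2 ∨ (F ∨ (T ∧ x2)))) ∨ (((¬x0 ∨ ¬x2) ∧ ((T ∨ x2) ∧ (F ∨ x1))) ∧ ¬((x2 ∧ x2) ∨ (x2 ∨ x0)))
  →7  (x0 ∧ (x2 ∨ (T ∧ x2))) ∨ (((¬x0 ∨ ¬x2) ∧ ((T ∨ x2) ∧ (F ∨ x1))) ∧ ¬((x2 ∧ x2) ∨ (x2 ∨ x0)))
  →8  (x0 ∧ (x2 ∨ x2)) ∨ (((¬x0 ∨ ¬x2) ∧ ((T ∨ x2) ∧ (F ∨ x1))) ∧ ¬((x2 ∧ x2) ∨ (x2 ∨ x0)))
  →9  (x0 ∧ x2) ∨ (((¬x0 ∨ ¬x2) ∧ ((T ∨ x2) ∧ (F ∨ x1))) ∧ ¬((x2 ∧ x2) ∨ (x2 ∨ x0)))
  →10  (x0 ∧ x2) ∨ (((¬x0 ∨ ¬x2) ∧ (T ∧ (F ∨ x1))) ∧ ¬((x2 ∧ x2) ∨ (x2 ∨ x0)))
  →11  (x0 ∧ x2) ∨ (((¬x0 ∨ ¬x2) ∧ (F ∨ x1)) ∧ ¬((x2 ∧ x2) ∨ (x2 ∨ x0)))
  →12  (x0 ∧ x2) ∨ (((¬x0 ∨ ¬x2) ∧ x1) ∧ ¬((x2 ∧ x2) ∨ (x2 ∨ x0)))
  →13  (x0 ∧ x2) ∨ (((¬x0 ∨ ¬x2) ∧ x1) ∧ (¬(x2 ∧ x2) ∧ ¬(x2 ∨ x0)))
  →14  (x0 ∧ x2) ∨ (((¬x0 ∨ ¬x2) ∧ x1) ∧ ((¬x2 ∨ ¬x2) ∧ ¬(x2 ∨ x0)))
  →15  (x0 ∧ x2) ∨ (((¬x0 ∨ ¬x2) ∧ x1) ∧ (¬x2 ∧ ¬(x2 ∨ x0)))
  →16  (x0 ∧ x2) ∨ (((¬x0 ∨ ¬x2) ∧ x1) ∧ (¬x2 ∧ (¬x2 ∧ ¬x0)))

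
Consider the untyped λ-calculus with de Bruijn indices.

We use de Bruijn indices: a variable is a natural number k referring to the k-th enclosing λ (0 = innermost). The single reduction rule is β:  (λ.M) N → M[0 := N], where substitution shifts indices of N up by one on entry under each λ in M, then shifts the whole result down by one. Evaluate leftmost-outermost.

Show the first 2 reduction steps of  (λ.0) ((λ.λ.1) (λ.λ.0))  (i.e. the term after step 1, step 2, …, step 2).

  start: (λ.0) ((λ.λ.1) (λ.λ.0))
  [1] (λ.λ.1) (λ.λ.0)
  [2] λ.λ.λ.0

Answer: after 2 steps: λ.λ.λ.0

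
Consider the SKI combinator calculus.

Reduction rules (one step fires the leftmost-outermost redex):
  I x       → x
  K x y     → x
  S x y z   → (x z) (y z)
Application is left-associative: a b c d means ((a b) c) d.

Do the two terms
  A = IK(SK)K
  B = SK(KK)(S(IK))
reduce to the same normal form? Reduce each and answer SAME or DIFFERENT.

Answer: SAME — A ⇓ SK, B ⇓ SK

Derivation:
Term A:
  start: IK(SK)K
  →1  K(SK)K
  →2  SK

Term B:
  start: SK(KK)(S(IK))
  →1  K(S(IK))(KK(S(IK)))
  →2  S(IK)
  →3  SK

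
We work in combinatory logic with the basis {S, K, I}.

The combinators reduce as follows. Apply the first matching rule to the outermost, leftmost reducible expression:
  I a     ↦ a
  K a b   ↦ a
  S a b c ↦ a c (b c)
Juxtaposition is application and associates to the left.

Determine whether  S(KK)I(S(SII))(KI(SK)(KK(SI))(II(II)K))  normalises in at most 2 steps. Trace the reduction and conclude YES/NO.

Answer: NO — after 2 steps the term is K(I(S(SII)))(KI(SK)(KK(SI))(II(II)K)), not yet normal

Reduction:
  start: S(KK)I(S(SII))(KI(SK)(KK(SI))(II(II)K))
  [1] KK(S(SII))(I(S(SII)))(KI(SK)(KK(SI))(II(II)K))
  [2] K(I(S(SII)))(KI(SK)(KK(SI))(II(II)K))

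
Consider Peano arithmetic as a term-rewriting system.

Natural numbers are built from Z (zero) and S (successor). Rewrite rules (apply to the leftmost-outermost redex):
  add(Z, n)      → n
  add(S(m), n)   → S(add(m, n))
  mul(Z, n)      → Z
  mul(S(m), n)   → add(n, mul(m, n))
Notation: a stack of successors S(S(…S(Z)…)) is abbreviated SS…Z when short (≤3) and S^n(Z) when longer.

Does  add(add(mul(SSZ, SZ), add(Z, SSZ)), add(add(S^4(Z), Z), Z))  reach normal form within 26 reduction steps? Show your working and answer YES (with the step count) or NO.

  start: add(add(mul(SSZ, SZ), add(Z, SSZ)), add(add(S^4(Z), Z), Z))
  →1  add(add(add(SZ, mul(SZ, SZ)), add(Z, SSZ)), add(add(S^4(Z), Z), Z))
  →2  add(add(S(add(Z, mul(SZ, SZ))), add(Z, SSZ)), add(add(S^4(Z), Z), Z))
  →3  add(S(add(add(Z, mul(SZ, SZ)), add(Z, SSZ))), add(add(S^4(Z), Z), Z))
  →4  S(add(add(add(Z, mul(SZ, SZ)), add(Z, SSZ)), add(add(S^4(Z), Z), Z)))
  →5  S(add(add(mul(SZ, SZ), add(Z, SSZ)), add(add(S^4(Z), Z), Z)))
  →6  S(add(add(add(SZ, mul(Z, SZ)), add(Z, SSZ)), add(add(S^4(Z), Z), Z)))
  →7  S(add(add(S(add(Z, mul(Z, SZ))), add(Z, SSZ)), add(add(S^4(Z), Z), Z)))
  →8  S(add(S(add(add(Z, mul(Z, SZ)), add(Z, SSZ))), add(add(S^4(Z), Z), Z)))
  →9  S(S(add(add(add(Z, mul(Z, SZ)), add(Z, SSZ)), add(add(S^4(Z), Z), Z))))
  →10  S(S(add(add(mul(Z, SZ), add(Z, SSZ)), add(add(S^4(Z), Z), Z))))
  →11  S(S(add(add(Z, add(Z, SSZ)), add(add(S^4(Z), Z), Z))))
  →12  S(S(add(add(Z, SSZ), add(add(S^4(Z), Z), Z))))
  →13  S(S(add(SSZ, add(add(S^4(Z), Z), Z))))
  →14  S(S(S(add(SZ, add(add(S^4(Z), Z), Z)))))
  →15  S(S(S(S(add(Z, add(add(S^4(Z), Z), Z))))))
  →16  S(S(S(S(add(add(S^4(Z), Z), Z)))))
  →17  S(S(S(S(add(S(add(SSSZ, Z)), Z)))))
  →18  S(S(S(S(S(add(add(SSSZ, Z), Z))))))
  →19  S(S(S(S(S(add(S(add(SSZ, Z)), Z))))))
  →20  S(S(S(S(S(S(add(add(SSZ, Z), Z)))))))
  →21  S(S(S(S(S(S(add(S(add(SZ, Z)), Z)))))))
  →22  S(S(S(S(S(S(S(add(add(SZ, Z), Z))))))))
  →23  S(S(S(S(S(S(S(add(S(add(Z, Z)), Z))))))))
  →24  S(S(S(S(S(S(S(S(add(add(Z, Z), Z)))))))))
  →25  S(S(S(S(S(S(S(S(add(Z, Z)))))))))
  →26  S^8(Z)

Answer: YES — reaches normal form S^8(Z) in 26 ≤ 26 steps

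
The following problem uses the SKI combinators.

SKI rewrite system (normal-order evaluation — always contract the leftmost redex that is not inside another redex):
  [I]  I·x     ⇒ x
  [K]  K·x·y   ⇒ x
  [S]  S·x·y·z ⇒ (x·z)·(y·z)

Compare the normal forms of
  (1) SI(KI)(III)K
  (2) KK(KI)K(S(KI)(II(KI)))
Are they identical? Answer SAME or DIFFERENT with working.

Term A:
  start: SI(KI)(III)K
  →1  I(III)(KI(III))K
  →2  III(KI(III))K
  →3  II(KI(III))K
  →4  I(KI(III))K
  →5  KI(III)K
  →6  IK
  →7  K

Term B:
  start: KK(KI)K(S(KI)(II(KI)))
  →1  KK(S(KI)(II(KI)))
  →2  K

Answer: SAME — A ⇓ K, B ⇓ K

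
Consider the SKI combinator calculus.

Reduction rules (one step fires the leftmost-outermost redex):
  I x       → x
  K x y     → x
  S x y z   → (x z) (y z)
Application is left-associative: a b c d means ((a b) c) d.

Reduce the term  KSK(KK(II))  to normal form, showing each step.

Answer: normal form = SK  (in 2 steps)

Derivation:
  start: KSK(KK(II))
  [1] S(KK(II))
  [2] SK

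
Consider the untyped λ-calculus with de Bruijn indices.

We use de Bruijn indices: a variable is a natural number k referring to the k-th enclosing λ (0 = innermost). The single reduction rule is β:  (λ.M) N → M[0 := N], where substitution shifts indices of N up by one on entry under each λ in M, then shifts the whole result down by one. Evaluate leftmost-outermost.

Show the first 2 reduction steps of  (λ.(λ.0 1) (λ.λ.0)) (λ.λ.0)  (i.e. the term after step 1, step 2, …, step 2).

  start: (λ.(λ.0 1) (λ.λ.0)) (λ.λ.0)
  [1] (λ.0 (λ.λ.0)) (λ.λ.0)
  [2] (λ.λ.0) (λ.λ.0)

Answer: after 2 steps: (λ.λ.0) (λ.λ.0)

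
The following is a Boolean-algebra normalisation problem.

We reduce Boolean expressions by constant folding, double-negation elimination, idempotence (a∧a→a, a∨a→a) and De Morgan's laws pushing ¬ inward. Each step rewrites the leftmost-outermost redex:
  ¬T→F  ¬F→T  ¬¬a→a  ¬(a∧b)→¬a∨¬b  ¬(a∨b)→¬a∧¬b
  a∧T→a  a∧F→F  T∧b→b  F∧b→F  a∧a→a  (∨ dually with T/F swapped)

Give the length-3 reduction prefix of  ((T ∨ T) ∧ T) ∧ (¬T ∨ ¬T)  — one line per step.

Answer: after 3 steps: ¬T ∨ ¬T

Derivation:
  start: ((T ∨ T) ∧ T) ∧ (¬T ∨ ¬T)
  →1  (T ∨ T) ∧ (¬T ∨ ¬T)
  →2  T ∧ (¬T ∨ ¬T)
  →3  ¬T ∨ ¬T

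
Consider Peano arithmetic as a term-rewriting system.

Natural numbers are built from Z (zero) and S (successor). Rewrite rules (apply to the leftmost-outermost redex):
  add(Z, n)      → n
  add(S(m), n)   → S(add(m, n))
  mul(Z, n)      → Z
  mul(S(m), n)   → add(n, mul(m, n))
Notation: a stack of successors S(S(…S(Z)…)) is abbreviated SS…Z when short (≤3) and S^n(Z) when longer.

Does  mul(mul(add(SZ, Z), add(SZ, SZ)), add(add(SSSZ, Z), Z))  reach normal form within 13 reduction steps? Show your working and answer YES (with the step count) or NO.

  start: mul(mul(add(SZ, Z), add(SZ, SZ)), add(add(SSSZ, Z), Z))
  →1  mul(mul(S(add(Z, Z)), add(SZ, SZ)), add(add(SSSZ, Z), Z))
  →2  mul(add(add(SZ, SZ), mul(add(Z, Z), add(SZ, SZ))), add(add(SSSZ, Z), Z))
  →3  mul(add(S(add(Z, SZ)), mul(add(Z, Z), add(SZ, SZ))), add(add(SSSZ, Z), Z))
  →4  mul(S(add(add(Z, SZ), mul(add(Z, Z), add(SZ, SZ)))), add(add(SSSZ, Z), Z))
  →5  add(add(add(SSSZ, Z), Z), mul(add(add(Z, SZ), mul(add(Z, Z), add(SZ, SZ))), add(add(SSSZ, Z), Z)))
  →6  add(add(S(add(SSZ, Z)), Z), mul(add(add(Z, SZ), mul(add(Z, Z), add(SZ, SZ))), add(add(SSSZ, Z), Z)))
  →7  add(S(add(add(SSZ, Z), Z)), mul(add(add(Z, SZ), mul(add(Z, Z), add(SZ, SZ))), add(add(SSSZ, Z), Z)))
  →8  S(add(add(add(SSZ, Z), Z), mul(add(add(Z, SZ), mul(add(Z, Z), add(SZ, SZ))), add(add(SSSZ, Z), Z))))
  →9  S(add(add(S(add(SZ, Z)), Z), mul(add(add(Z, SZ), mul(add(Z, Z), add(SZ, SZ))), add(add(SSSZ, Z), Z))))
  →10  S(add(S(add(add(SZ, Z), Z)), mul(add(add(Z, SZ), mul(add(Z, Z), add(SZ, SZ))), add(add(SSSZ, Z), Z))))
  →11  S(S(add(add(add(SZ, Z), Z), mul(add(add(Z, SZ), mul(add(Z, Z), add(SZ, SZ))), add(add(SSSZ, Z), Z)))))
  →12  S(S(add(add(S(add(Z, Z)), Z), mul(add(add(Z, SZ), mul(add(Z, Z), add(SZ, SZ))), add(add(SSSZ, Z), Z)))))
  →13  S(S(add(S(add(add(Z, Z), Z)), mul(add(add(Z, SZ), mul(add(Z, Z), add(SZ, SZ))), add(add(SSSZ, Z), Z)))))

Answer: NO — after 13 steps the term is S(S(add(S(add(add(Z, Z), Z)), mul(add(add(Z, SZ), mul(add(Z, Z), add(SZ, SZ))), add(add(SSSZ, Z), Z))))), not yet normal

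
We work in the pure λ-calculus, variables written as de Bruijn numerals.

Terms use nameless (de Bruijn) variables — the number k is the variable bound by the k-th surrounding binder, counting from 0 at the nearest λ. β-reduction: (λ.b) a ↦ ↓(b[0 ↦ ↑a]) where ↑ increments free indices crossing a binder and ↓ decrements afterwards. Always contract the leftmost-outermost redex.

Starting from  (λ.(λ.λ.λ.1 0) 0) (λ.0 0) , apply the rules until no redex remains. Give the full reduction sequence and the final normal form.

Answer: normal form = λ.λ.1 0  (in 2 steps)

Derivation:
  start: (λ.(λ.λ.λ.1 0) 0) (λ.0 0)
  →1  (λ.λ.λ.1 0) (λ.0 0)
  →2  λ.λ.1 0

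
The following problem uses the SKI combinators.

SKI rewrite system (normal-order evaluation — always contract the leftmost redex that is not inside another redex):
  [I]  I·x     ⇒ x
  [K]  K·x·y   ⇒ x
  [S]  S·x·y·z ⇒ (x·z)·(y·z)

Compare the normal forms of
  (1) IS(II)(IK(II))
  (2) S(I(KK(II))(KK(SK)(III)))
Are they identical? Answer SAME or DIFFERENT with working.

Answer: DIFFERENT — A ⇓ SI(KI), B ⇓ S(K(KI))

Reduction:
Term A:
  start: IS(II)(IK(II))
  step 1: S(II)(IK(II))
  step 2: SI(IK(II))
  step 3: SI(K(II))
  step 4: SI(KI)

Term B:
  start: S(I(KK(II))(KK(SK)(III)))
  step 1: S(KK(II)(KK(SK)(III)))
  step 2: S(K(KK(SK)(III)))
  step 3: S(K(K(III)))
  step 4: S(K(K(II)))
  step 5: S(K(KI))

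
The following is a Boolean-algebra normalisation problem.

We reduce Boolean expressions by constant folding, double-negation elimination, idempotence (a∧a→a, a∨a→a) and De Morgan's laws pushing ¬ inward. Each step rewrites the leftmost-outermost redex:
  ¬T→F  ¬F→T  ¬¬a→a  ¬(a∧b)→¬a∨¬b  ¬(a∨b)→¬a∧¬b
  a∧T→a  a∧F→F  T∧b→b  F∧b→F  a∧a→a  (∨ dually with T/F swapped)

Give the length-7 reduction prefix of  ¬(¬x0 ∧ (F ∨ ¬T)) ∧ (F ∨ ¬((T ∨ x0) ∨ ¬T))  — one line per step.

  start: ¬(¬x0 ∧ (F ∨ ¬T)) ∧ (F ∨ ¬((T ∨ x0) ∨ ¬T))
  →1  (¬¬x0 ∨ ¬(F ∨ ¬T)) ∧ (F ∨ ¬((T ∨ x0) ∨ ¬T))
  →2  (x0 ∨ ¬(F ∨ ¬T)) ∧ (F ∨ ¬((T ∨ x0) ∨ ¬T))
  →3  (x0 ∨ (¬F ∧ ¬¬T)) ∧ (F ∨ ¬((T ∨ x0) ∨ ¬T))
  →4  (x0 ∨ (T ∧ ¬¬T)) ∧ (F ∨ ¬((T ∨ x0) ∨ ¬T))
  →5  (x0 ∨ ¬¬T) ∧ (F ∨ ¬((T ∨ x0) ∨ ¬T))
  →6  (x0 ∨ T) ∧ (F ∨ ¬((T ∨ x0) ∨ ¬T))
  →7  T ∧ (F ∨ ¬((T ∨ x0) ∨ ¬T))

Answer: after 7 steps: T ∧ (F ∨ ¬((T ∨ x0) ∨ ¬T))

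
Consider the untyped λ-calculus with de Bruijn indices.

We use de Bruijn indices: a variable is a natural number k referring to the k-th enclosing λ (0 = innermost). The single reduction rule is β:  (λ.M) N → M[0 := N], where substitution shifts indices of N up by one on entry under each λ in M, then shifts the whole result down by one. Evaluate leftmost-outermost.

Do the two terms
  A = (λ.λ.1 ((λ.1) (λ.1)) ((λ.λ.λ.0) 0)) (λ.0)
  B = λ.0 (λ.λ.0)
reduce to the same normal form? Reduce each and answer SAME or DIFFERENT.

Term A:
  start: (λ.λ.1 ((λ.1) (λ.1)) ((λ.λ.λ.0) 0)) (λ.0)
  [1] λ.(λ.0) ((λ.1) (λ.1)) ((λ.λ.λ.0) 0)
  [2] λ.(λ.1) (λ.1) ((λ.λ.λ.0) 0)
  [3] λ.0 ((λ.λ.λ.0) 0)
  [4] λ.0 (λ.λ.0)

Term B:
  start: λ.0 (λ.λ.0)

Answer: SAME — A ⇓ λ.0 (λ.λ.0), B ⇓ λ.0 (λ.λ.0)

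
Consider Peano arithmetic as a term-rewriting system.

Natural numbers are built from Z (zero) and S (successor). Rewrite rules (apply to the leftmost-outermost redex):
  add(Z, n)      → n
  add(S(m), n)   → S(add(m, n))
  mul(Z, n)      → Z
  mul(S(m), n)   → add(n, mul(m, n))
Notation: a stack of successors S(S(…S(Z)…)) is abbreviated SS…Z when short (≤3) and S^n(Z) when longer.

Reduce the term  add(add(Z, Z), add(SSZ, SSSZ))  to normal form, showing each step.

  start: add(add(Z, Z), add(SSZ, SSSZ))
  step 1: add(Z, add(SSZ, SSSZ))
  step 2: add(SSZ, SSSZ)
  step 3: S(add(SZ, SSSZ))
  step 4: S(S(add(Z, SSSZ)))
  step 5: S^5(Z)

Answer: normal form = S^5(Z)  (in 5 steps)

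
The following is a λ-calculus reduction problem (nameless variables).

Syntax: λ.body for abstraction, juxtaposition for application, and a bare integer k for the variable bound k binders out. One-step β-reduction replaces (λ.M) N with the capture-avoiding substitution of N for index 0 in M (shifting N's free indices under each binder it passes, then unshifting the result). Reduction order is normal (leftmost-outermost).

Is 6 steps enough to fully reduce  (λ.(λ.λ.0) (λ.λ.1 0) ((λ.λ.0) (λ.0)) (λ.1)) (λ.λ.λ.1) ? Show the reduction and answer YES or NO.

  start: (λ.(λ.λ.0) (λ.λ.1 0) ((λ.λ.0) (λ.0)) (λ.1)) (λ.λ.λ.1)
  step 1: (λ.λ.0) (λ.λ.1 0) ((λ.λ.0) (λ.0)) (λ.λ.λ.λ.1)
  step 2: (λ.0) ((λ.λ.0) (λ.0)) (λ.λ.λ.λ.1)
  step 3: (λ.λ.0) (λ.0) (λ.λ.λ.λ.1)
  step 4: (λ.0) (λ.λ.λ.λ.1)
  step 5: λ.λ.λ.λ.1

Answer: YES — reaches normal form λ.λ.λ.λ.1 in 5 ≤ 6 steps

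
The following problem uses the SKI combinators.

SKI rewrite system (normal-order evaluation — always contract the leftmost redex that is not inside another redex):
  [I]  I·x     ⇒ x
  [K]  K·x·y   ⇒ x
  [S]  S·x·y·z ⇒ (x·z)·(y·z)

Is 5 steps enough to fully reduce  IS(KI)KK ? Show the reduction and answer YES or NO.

Answer: YES — reaches normal form KK in 4 ≤ 5 steps

Reduction:
  start: IS(KI)KK
  →1  S(KI)KK
  →2  KIK(KK)
  →3  I(KK)
  →4  KK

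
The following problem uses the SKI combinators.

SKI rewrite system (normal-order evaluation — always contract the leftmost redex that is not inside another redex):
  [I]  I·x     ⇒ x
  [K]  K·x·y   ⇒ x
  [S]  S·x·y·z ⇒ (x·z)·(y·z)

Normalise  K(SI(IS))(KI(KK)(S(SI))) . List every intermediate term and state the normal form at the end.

Answer: normal form = SIS  (in 2 steps)

Reduction:
  start: K(SI(IS))(KI(KK)(S(SI)))
  →1  SI(IS)
  →2  SIS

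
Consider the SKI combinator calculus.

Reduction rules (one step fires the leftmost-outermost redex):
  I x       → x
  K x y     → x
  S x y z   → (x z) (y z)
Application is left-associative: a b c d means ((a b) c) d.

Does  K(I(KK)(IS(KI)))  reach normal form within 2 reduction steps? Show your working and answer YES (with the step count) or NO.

  start: K(I(KK)(IS(KI)))
  step 1: K(KK(IS(KI)))
  step 2: KK

Answer: YES — reaches normal form KK in 2 ≤ 2 steps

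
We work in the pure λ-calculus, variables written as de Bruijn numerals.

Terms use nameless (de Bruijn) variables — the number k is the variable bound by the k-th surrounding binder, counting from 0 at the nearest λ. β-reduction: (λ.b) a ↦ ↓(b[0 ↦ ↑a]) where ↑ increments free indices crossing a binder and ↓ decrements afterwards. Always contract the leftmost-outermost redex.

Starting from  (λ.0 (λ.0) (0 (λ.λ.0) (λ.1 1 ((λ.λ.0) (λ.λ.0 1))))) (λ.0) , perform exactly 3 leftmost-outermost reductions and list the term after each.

Answer: after 3 steps: (λ.0) (λ.λ.0) (λ.(λ.0) (λ.0) ((λ.λ.0) (λ.λ.0 1)))

Derivation:
  start: (λ.0 (λ.0) (0 (λ.λ.0) (λ.1 1 ((λ.λ.0) (λ.λ.0 1))))) (λ.0)
  [1] (λ.0) (λ.0) ((λ.0) (λ.λ.0) (λ.(λ.0) (λ.0) ((λ.λ.0) (λ.λ.0 1))))
  [2] (λ.0) ((λ.0) (λ.λ.0) (λ.(λ.0) (λ.0) ((λ.λ.0) (λ.λ.0 1))))
  [3] (λ.0) (λ.λ.0) (λ.(λ.0) (λ.0) ((λ.λ.0) (λ.λ.0 1)))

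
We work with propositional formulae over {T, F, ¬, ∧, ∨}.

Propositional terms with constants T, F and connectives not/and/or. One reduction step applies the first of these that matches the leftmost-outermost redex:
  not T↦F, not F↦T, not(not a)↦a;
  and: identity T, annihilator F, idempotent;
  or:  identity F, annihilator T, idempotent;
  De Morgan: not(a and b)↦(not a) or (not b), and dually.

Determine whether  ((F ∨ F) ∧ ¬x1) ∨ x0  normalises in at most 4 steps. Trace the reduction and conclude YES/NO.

Answer: YES — reaches normal form x0 in 3 ≤ 4 steps

Working:
  start: ((F ∨ F) ∧ ¬x1) ∨ x0
  →1  (F ∧ ¬x1) ∨ x0
  →2  F ∨ x0
  →3  x0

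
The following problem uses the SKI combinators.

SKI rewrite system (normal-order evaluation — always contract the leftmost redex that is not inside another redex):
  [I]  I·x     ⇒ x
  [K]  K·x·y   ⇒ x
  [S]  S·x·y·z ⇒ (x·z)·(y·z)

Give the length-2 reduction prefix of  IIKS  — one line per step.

Answer: after 2 steps: KS

Reduction:
  start: IIKS
  step 1: IKS
  step 2: KS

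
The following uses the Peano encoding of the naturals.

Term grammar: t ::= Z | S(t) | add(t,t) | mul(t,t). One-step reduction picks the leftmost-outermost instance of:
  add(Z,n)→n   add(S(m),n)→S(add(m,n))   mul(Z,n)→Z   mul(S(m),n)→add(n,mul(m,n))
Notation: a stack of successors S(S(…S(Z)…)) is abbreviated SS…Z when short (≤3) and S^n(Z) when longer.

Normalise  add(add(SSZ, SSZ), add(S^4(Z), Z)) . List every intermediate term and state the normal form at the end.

  start: add(add(SSZ, SSZ), add(S^4(Z), Z))
  [1] add(S(add(SZ, SSZ)), add(S^4(Z), Z))
  [2] S(add(add(SZ, SSZ), add(S^4(Z), Z)))
  [3] S(add(S(add(Z, SSZ)), add(S^4(Z), Z)))
  [4] S(S(add(add(Z, SSZ), add(S^4(Z), Z))))
  [5] S(S(add(SSZ, add(S^4(Z), Z))))
  [6] S(S(S(add(SZ, add(S^4(Z), Z)))))
  [7] S(S(S(S(add(Z, add(S^4(Z), Z))))))
  [8] S(S(S(S(add(S^4(Z), Z)))))
  [9] S(S(S(S(S(add(SSSZ, Z))))))
  [10] S(S(S(S(S(S(add(SSZ, Z)))))))
  [11] S(S(S(S(S(S(S(add(SZ, Z))))))))
  [12] S(S(S(S(S(S(S(S(add(Z, Z)))))))))
  [13] S^8(Z)

Answer: normal form = S^8(Z)  (in 13 steps)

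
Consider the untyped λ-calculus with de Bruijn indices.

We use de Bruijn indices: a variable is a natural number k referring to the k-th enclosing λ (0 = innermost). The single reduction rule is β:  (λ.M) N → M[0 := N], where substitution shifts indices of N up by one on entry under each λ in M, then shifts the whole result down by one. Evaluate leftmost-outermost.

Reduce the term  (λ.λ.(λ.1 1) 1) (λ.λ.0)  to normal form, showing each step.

Answer: normal form = λ.0 0  (in 2 steps)

Reduction:
  start: (λ.λ.(λ.1 1) 1) (λ.λ.0)
  →1  λ.(λ.1 1) (λ.λ.0)
  →2  λ.0 0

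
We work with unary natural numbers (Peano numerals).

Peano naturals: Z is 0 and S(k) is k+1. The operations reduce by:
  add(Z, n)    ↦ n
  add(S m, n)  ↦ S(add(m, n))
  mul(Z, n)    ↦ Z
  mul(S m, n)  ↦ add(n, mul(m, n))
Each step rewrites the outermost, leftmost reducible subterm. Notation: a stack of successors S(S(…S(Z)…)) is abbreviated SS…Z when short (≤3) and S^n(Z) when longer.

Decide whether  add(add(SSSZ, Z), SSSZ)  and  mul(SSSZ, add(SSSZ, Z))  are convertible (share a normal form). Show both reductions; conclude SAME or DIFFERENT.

Term A:
  start: add(add(SSSZ, Z), SSSZ)
  [1] add(S(add(SSZ, Z)), SSSZ)
  [2] S(add(add(SSZ, Z), SSSZ))
  [3] S(add(S(add(SZ, Z)), SSSZ))
  [4] S(S(add(add(SZ, Z), SSSZ)))
  [5] S(S(add(S(add(Z, Z)), SSSZ)))
  [6] S(S(S(add(add(Z, Z), SSSZ))))
  [7] S(S(S(add(Z, SSSZ))))
  [8] S^6(Z)

Term B:
  start: mul(SSSZ, add(SSSZ, Z))
  [1] add(add(SSSZ, Z), mul(SSZ, add(SSSZ, Z)))
  [2] add(S(add(SSZ, Z)), mul(SSZ, add(SSSZ, Z)))
  [3] S(add(add(SSZ, Z), mul(SSZ, add(SSSZ, Z))))
  [4] S(add(S(add(SZ, Z)), mul(SSZ, add(SSSZ, Z))))
  [5] S(S(add(add(SZ, Z), mul(SSZ, add(SSSZ, Z)))))
  [6] S(S(add(S(add(Z, Z)), mul(SSZ, add(SSSZ, Z)))))
  [7] S(S(S(add(add(Z, Z), mul(SSZ, add(SSSZ, Z))))))
  [8] S(S(S(add(Z, mul(SSZ, add(SSSZ, Z))))))
  [9] S(S(S(mul(SSZ, add(SSSZ, Z)))))
  [10] S(S(S(add(add(SSSZ, Z), mul(SZ, add(SSSZ, Z))))))
  [11] S(S(S(add(S(add(SSZ, Z)), mul(SZ, add(SSSZ, Z))))))
  [12] S(S(S(S(add(add(SSZ, Z), mul(SZ, add(SSSZ, Z)))))))
  [13] S(S(S(S(add(S(add(SZ, Z)), mul(SZ, add(SSSZ, Z)))))))
  [14] S(S(S(S(S(add(add(SZ, Z), mul(SZ, add(SSSZ, Z))))))))
  [15] S(S(S(S(S(add(S(add(Z, Z)), mul(SZ, add(SSSZ, Z))))))))
  [16] S(S(S(S(S(S(add(add(Z, Z), mul(SZ, add(SSSZ, Z)))))))))
  [17] S(S(S(S(S(S(add(Z, mul(SZ, add(SSSZ, Z)))))))))
  [18] S(S(S(S(S(S(mul(SZ, add(SSSZ, Z))))))))
  [19] S(S(S(S(S(S(add(add(SSSZ, Z), mul(Z, add(SSSZ, Z)))))))))
  [20] S(S(S(S(S(S(add(S(add(SSZ, Z)), mul(Z, add(SSSZ, Z)))))))))
  [21] S(S(S(S(S(S(S(add(add(SSZ, Z), mul(Z, add(SSSZ, Z))))))))))
  [22] S(S(S(S(S(S(S(add(S(add(SZ, Z)), mul(Z, add(SSSZ, Z))))))))))
  [23] S(S(S(S(S(S(S(S(add(add(SZ, Z), mul(Z, add(SSSZ, Z)))))))))))
  [24] S(S(S(S(S(S(S(S(add(S(add(Z, Z)), mul(Z, add(SSSZ, Z)))))))))))
  [25] S(S(S(S(S(S(S(S(S(add(add(Z, Z), mul(Z, add(SSSZ, Z))))))))))))
  [26] S(S(S(S(S(S(S(S(S(add(Z, mul(Z, add(SSSZ, Z))))))))))))
  [27] S(S(S(S(S(S(S(S(S(mul(Z, add(SSSZ, Z)))))))))))
  [28] S^9(Z)

Answer: DIFFERENT — A ⇓ S^6(Z), B ⇓ S^9(Z)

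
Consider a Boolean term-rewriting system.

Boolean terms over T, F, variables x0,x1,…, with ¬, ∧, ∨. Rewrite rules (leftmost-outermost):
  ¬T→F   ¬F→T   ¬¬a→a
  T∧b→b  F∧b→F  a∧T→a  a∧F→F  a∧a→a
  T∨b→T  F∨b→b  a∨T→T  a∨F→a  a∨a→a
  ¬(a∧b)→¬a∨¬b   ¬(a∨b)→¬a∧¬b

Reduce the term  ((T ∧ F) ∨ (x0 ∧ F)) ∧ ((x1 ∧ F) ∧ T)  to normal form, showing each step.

  start: ((T ∧ F) ∨ (x0 ∧ F)) ∧ ((x1 ∧ F) ∧ T)
  →1  (F ∨ (x0 ∧ F)) ∧ ((x1 ∧ F) ∧ T)
  →2  (x0 ∧ F) ∧ ((x1 ∧ F) ∧ T)
  →3  F ∧ ((x1 ∧ F) ∧ T)
  →4  F

Answer: normal form = F  (in 4 steps)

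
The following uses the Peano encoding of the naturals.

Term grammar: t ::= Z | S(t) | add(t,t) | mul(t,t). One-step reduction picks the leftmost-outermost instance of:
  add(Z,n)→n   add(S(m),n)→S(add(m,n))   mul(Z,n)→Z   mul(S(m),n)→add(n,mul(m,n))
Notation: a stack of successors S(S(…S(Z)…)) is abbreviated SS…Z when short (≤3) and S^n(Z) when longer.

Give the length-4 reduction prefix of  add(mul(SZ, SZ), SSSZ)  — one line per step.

Answer: after 4 steps: S(add(mul(Z, SZ), SSSZ))

Derivation:
  start: add(mul(SZ, SZ), SSSZ)
  [1] add(add(SZ, mul(Z, SZ)), SSSZ)
  [2] add(S(add(Z, mul(Z, SZ))), SSSZ)
  [3] S(add(add(Z, mul(Z, SZ)), SSSZ))
  [4] S(add(mul(Z, SZ), SSSZ))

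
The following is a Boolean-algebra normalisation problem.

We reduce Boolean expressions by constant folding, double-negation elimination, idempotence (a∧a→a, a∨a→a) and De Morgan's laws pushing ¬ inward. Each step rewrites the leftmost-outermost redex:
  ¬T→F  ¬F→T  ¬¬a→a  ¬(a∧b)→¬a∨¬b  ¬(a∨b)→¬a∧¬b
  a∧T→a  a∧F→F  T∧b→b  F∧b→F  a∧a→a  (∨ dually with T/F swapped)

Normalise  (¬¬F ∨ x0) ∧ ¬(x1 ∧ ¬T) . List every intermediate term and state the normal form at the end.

Answer: normal form = x0  (in 6 steps)

Working:
  start: (¬¬F ∨ x0) ∧ ¬(x1 ∧ ¬T)
  step 1: (F ∨ x0) ∧ ¬(x1 ∧ ¬T)
  step 2: x0 ∧ ¬(x1 ∧ ¬T)
  step 3: x0 ∧ (¬x1 ∨ ¬¬T)
  step 4: x0 ∧ (¬x1 ∨ T)
  step 5: x0 ∧ T
  step 6: x0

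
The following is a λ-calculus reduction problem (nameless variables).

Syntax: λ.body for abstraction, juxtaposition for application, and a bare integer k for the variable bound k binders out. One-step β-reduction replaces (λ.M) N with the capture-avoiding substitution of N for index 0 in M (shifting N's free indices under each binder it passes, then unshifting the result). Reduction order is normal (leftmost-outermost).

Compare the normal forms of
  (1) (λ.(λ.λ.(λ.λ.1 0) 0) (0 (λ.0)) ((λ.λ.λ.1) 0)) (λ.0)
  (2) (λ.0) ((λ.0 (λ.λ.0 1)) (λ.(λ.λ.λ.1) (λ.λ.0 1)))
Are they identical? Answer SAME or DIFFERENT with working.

Term A:
  start: (λ.(λ.λ.(λ.λ.1 0) 0) (0 (λ.0)) ((λ.λ.λ.1) 0)) (λ.0)
  →1  (λ.λ.(λ.λ.1 0) 0) ((λ.0) (λ.0)) ((λ.λ.λ.1) (λ.0))
  →2  (λ.(λ.λ.1 0) 0) ((λ.λ.λ.1) (λ.0))
  →3  (λ.λ.1 0) ((λ.λ.λ.1) (λ.0))
  →4  λ.(λ.λ.λ.1) (λ.0) 0
  →5  λ.(λ.λ.1) 0
  →6  λ.λ.1

Term B:
  start: (λ.0) ((λ.0 (λ.λ.0 1)) (λ.(λ.λ.λ.1) (λ.λ.0 1)))
  →1  (λ.0 (λ.λ.0 1)) (λ.(λ.λ.λ.1) (λ.λ.0 1))
  →2  (λ.(λ.λ.λ.1) (λ.λ.0 1)) (λ.λ.0 1)
  →3  (λ.λ.λ.1) (λ.λ.0 1)
  →4  λ.λ.1

Answer: SAME — A ⇓ λ.λ.1, B ⇓ λ.λ.1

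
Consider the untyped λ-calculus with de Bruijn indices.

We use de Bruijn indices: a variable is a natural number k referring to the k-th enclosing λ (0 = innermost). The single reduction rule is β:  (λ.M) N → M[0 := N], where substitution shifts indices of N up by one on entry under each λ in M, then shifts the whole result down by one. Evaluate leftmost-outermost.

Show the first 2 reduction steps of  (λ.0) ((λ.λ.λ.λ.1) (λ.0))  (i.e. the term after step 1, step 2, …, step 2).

  start: (λ.0) ((λ.λ.λ.λ.1) (λ.0))
  [1] (λ.λ.λ.λ.1) (λ.0)
  [2] λ.λ.λ.1

Answer: after 2 steps: λ.λ.λ.1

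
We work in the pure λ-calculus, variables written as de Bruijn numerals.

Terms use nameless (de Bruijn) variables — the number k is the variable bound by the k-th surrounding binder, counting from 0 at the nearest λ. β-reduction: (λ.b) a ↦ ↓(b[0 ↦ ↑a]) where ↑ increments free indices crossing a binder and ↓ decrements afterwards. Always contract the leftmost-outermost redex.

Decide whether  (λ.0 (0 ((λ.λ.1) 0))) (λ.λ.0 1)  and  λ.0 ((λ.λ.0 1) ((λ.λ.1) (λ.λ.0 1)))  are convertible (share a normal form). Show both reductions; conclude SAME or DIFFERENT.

Term A:
  start: (λ.0 (0 ((λ.λ.1) 0))) (λ.λ.0 1)
  [1] (λ.λ.0 1) ((λ.λ.0 1) ((λ.λ.1) (λ.λ.0 1)))
  [2] λ.0 ((λ.λ.0 1) ((λ.λ.1) (λ.λ.0 1)))
  [3] λ.0 (λ.0 ((λ.λ.1) (λ.λ.0 1)))
  [4] λ.0 (λ.0 (λ.λ.λ.0 1))

Term B:
  start: λ.0 ((λ.λ.0 1) ((λ.λ.1) (λ.λ.0 1)))
  [1] λ.0 (λ.0 ((λ.λ.1) (λ.λ.0 1)))
  [2] λ.0 (λ.0 (λ.λ.λ.0 1))

Answer: SAME — A ⇓ λ.0 (λ.0 (λ.λ.λ.0 1)), B ⇓ λ.0 (λ.0 (λ.λ.λ.0 1))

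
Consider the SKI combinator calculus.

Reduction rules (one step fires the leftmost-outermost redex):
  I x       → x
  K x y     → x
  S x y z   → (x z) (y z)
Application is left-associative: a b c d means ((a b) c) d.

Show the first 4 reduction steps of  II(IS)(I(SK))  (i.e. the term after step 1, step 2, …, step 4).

  start: II(IS)(I(SK))
  step 1: I(IS)(I(SK))
  step 2: IS(I(SK))
  step 3: S(I(SK))
  step 4: S(SK)

Answer: after 4 steps: S(SK)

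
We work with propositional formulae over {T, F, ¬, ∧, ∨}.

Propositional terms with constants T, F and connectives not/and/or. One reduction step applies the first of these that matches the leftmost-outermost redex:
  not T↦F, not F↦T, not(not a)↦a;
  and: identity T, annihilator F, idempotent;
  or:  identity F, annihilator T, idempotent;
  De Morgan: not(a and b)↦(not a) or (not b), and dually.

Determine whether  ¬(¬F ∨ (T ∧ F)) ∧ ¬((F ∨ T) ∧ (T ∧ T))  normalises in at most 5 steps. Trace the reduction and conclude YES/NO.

Answer: YES — reaches normal form F in 4 ≤ 5 steps

Derivation:
  start: ¬(¬F ∨ (T ∧ F)) ∧ ¬((F ∨ T) ∧ (T ∧ T))
  step 1: (¬¬F ∧ ¬(T ∧ F)) ∧ ¬((F ∨ T) ∧ (T ∧ T))
  step 2: (F ∧ ¬(T ∧ F)) ∧ ¬((F ∨ T) ∧ (T ∧ T))
  step 3: F ∧ ¬((F ∨ T) ∧ (T ∧ T))
  step 4: F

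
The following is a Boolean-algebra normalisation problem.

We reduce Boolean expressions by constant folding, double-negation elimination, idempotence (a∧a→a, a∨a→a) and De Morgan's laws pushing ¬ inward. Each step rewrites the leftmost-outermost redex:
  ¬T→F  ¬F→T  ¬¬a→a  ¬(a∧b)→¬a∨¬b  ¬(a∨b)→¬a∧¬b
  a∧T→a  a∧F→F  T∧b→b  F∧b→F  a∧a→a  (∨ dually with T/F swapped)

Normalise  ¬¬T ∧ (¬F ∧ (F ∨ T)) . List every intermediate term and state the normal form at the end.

  start: ¬¬T ∧ (¬F ∧ (F ∨ T))
  →1  T ∧ (¬F ∧ (F ∨ T))
  →2  ¬F ∧ (F ∨ T)
  →3  T ∧ (F ∨ T)
  →4  F ∨ T
  →5  T

Answer: normal form = T  (in 5 steps)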